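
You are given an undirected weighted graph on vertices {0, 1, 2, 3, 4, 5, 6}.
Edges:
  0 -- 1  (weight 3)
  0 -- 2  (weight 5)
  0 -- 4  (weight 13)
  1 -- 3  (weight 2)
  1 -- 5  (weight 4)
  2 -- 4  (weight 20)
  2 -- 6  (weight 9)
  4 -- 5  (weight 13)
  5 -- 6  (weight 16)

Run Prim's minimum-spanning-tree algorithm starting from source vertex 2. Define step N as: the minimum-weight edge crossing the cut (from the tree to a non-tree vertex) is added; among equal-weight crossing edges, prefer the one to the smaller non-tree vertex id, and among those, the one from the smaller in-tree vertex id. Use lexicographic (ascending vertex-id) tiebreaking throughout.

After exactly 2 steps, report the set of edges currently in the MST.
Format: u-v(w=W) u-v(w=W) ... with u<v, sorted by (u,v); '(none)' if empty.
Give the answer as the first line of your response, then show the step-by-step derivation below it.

0-1(w=3) 0-2(w=5)

step 1: add edge 0-2 (w=5); MST = {0-2(w=5)}
step 2: add edge 0-1 (w=3); MST = {0-1(w=3) 0-2(w=5)}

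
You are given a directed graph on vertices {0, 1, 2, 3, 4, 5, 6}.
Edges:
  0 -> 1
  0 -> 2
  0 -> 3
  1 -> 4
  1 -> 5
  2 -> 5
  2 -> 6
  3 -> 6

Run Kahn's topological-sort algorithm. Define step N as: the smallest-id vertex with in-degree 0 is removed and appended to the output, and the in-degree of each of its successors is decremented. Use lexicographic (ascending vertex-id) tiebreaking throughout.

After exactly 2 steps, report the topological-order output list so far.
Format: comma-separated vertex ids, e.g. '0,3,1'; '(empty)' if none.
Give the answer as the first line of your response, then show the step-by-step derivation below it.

0,1

step 1: output 0; order=[0]; indeg=(0,0,0,0,1,2,2)
step 2: output 1; order=[0,1]; indeg=(0,0,0,0,0,1,2)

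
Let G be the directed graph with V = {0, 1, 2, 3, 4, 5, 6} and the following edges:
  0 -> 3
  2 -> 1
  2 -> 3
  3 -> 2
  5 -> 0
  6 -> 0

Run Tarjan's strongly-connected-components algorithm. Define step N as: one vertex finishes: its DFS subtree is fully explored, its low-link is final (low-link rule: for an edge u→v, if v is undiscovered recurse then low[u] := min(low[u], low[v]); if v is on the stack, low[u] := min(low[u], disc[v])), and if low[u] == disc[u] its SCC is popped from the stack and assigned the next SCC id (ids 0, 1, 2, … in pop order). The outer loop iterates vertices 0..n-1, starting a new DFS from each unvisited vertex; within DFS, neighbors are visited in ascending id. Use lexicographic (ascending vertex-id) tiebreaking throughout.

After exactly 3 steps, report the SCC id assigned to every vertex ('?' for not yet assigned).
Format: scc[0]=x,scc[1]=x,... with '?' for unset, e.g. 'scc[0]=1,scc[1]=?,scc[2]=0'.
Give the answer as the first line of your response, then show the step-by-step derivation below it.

scc[0]=?,scc[1]=0,scc[2]=1,scc[3]=1,scc[4]=?,scc[5]=?,scc[6]=?

step 1: low=(low[0]=0,low[1]=3,low[2]=2,low[3]=1,low[4]=?,low[5]=?,low[6]=?); scc=(scc[0]=?,scc[1]=0,scc[2]=?,scc[3]=?,scc[4]=?,scc[5]=?,scc[6]=?)
step 2: low=(low[0]=0,low[1]=3,low[2]=1,low[3]=1,low[4]=?,low[5]=?,low[6]=?); scc=(scc[0]=?,scc[1]=0,scc[2]=?,scc[3]=?,scc[4]=?,scc[5]=?,scc[6]=?)
step 3: low=(low[0]=0,low[1]=3,low[2]=1,low[3]=1,low[4]=?,low[5]=?,low[6]=?); scc=(scc[0]=?,scc[1]=0,scc[2]=1,scc[3]=1,scc[4]=?,scc[5]=?,scc[6]=?)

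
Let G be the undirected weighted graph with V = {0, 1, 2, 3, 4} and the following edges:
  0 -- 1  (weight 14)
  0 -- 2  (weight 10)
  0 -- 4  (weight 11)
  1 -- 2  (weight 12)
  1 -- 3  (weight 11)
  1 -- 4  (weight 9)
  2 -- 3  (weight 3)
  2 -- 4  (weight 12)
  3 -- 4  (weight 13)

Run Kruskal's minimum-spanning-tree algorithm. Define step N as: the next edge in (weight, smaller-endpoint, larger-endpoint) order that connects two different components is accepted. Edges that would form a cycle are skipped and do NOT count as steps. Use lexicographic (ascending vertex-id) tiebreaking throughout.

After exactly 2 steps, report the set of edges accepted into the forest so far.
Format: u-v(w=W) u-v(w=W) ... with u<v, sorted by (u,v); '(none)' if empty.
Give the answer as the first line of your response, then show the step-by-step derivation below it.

1-4(w=9) 2-3(w=3)

step 1: add edge 2-3 (w=3); MST = {2-3(w=3)}
step 2: add edge 1-4 (w=9); MST = {1-4(w=9) 2-3(w=3)}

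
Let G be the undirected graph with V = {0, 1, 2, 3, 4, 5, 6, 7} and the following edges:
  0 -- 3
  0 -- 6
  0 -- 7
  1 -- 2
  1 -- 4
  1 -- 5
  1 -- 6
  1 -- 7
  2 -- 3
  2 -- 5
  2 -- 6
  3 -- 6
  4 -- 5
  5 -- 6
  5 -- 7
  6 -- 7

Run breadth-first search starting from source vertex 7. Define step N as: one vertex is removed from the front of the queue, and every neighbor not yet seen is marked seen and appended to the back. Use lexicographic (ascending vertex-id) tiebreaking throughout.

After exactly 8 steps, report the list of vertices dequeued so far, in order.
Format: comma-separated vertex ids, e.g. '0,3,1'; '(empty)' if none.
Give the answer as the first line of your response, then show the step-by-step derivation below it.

7,0,1,5,6,3,2,4

step 1: dequeue 7; queue=[0,1,5,6]; order=7
step 2: dequeue 0; queue=[1,5,6,3]; order=7,0
step 3: dequeue 1; queue=[5,6,3,2,4]; order=7,0,1
step 4: dequeue 5; queue=[6,3,2,4]; order=7,0,1,5
step 5: dequeue 6; queue=[3,2,4]; order=7,0,1,5,6
step 6: dequeue 3; queue=[2,4]; order=7,0,1,5,6,3
step 7: dequeue 2; queue=[4]; order=7,0,1,5,6,3,2
step 8: dequeue 4; queue=[(empty)]; order=7,0,1,5,6,3,2,4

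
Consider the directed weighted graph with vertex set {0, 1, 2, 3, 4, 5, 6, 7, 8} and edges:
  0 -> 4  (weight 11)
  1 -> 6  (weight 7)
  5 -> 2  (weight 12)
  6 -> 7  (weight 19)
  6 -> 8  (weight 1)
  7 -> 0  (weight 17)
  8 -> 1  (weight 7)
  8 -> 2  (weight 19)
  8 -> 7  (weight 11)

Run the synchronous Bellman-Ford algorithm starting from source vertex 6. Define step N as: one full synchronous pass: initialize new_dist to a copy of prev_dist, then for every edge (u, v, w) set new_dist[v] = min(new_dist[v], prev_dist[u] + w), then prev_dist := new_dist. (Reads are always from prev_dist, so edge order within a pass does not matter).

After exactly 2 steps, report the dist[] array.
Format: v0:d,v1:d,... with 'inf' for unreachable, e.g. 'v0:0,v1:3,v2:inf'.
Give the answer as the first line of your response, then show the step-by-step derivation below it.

v0:36,v1:8,v2:20,v3:inf,v4:inf,v5:inf,v6:0,v7:12,v8:1

step 1: dist = v0:inf,v1:inf,v2:inf,v3:inf,v4:inf,v5:inf,v6:0,v7:19,v8:1
step 2: dist = v0:36,v1:8,v2:20,v3:inf,v4:inf,v5:inf,v6:0,v7:12,v8:1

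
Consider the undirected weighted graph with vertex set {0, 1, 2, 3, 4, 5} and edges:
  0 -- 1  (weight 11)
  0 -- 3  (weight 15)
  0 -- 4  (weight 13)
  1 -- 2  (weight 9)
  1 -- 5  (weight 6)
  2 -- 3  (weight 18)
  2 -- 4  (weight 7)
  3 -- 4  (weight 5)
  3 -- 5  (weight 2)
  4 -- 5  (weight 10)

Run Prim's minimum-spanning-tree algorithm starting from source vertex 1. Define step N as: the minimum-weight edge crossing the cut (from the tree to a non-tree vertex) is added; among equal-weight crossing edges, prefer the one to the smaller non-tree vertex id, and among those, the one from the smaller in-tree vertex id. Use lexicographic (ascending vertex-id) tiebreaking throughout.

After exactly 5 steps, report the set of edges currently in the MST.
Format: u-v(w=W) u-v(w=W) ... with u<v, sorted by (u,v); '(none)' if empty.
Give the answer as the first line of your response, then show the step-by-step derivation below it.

0-1(w=11) 1-5(w=6) 2-4(w=7) 3-4(w=5) 3-5(w=2)

step 1: add edge 1-5 (w=6); MST = {1-5(w=6)}
step 2: add edge 3-5 (w=2); MST = {1-5(w=6) 3-5(w=2)}
step 3: add edge 3-4 (w=5); MST = {1-5(w=6) 3-4(w=5) 3-5(w=2)}
step 4: add edge 2-4 (w=7); MST = {1-5(w=6) 2-4(w=7) 3-4(w=5) 3-5(w=2)}
step 5: add edge 0-1 (w=11); MST = {0-1(w=11) 1-5(w=6) 2-4(w=7) 3-4(w=5) 3-5(w=2)}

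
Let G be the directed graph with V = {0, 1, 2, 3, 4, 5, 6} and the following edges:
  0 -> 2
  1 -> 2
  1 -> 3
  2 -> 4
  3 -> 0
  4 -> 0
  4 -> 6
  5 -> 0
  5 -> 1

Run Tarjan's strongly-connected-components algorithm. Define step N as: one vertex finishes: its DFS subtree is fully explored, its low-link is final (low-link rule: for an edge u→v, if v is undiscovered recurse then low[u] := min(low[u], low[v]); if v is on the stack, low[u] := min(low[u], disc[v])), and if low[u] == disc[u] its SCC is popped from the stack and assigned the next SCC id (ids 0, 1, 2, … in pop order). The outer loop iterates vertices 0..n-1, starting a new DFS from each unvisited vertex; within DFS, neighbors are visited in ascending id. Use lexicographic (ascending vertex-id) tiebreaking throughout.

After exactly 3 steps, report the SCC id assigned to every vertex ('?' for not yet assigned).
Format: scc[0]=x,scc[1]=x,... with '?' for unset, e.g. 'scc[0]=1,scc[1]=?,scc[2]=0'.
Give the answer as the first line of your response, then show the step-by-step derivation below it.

scc[0]=?,scc[1]=?,scc[2]=?,scc[3]=?,scc[4]=?,scc[5]=?,scc[6]=0

step 1: low=(low[0]=0,low[1]=?,low[2]=1,low[3]=?,low[4]=0,low[5]=?,low[6]=3); scc=(scc[0]=?,scc[1]=?,scc[2]=?,scc[3]=?,scc[4]=?,scc[5]=?,scc[6]=0)
step 2: low=(low[0]=0,low[1]=?,low[2]=1,low[3]=?,low[4]=0,low[5]=?,low[6]=3); scc=(scc[0]=?,scc[1]=?,scc[2]=?,scc[3]=?,scc[4]=?,scc[5]=?,scc[6]=0)
step 3: low=(low[0]=0,low[1]=?,low[2]=0,low[3]=?,low[4]=0,low[5]=?,low[6]=3); scc=(scc[0]=?,scc[1]=?,scc[2]=?,scc[3]=?,scc[4]=?,scc[5]=?,scc[6]=0)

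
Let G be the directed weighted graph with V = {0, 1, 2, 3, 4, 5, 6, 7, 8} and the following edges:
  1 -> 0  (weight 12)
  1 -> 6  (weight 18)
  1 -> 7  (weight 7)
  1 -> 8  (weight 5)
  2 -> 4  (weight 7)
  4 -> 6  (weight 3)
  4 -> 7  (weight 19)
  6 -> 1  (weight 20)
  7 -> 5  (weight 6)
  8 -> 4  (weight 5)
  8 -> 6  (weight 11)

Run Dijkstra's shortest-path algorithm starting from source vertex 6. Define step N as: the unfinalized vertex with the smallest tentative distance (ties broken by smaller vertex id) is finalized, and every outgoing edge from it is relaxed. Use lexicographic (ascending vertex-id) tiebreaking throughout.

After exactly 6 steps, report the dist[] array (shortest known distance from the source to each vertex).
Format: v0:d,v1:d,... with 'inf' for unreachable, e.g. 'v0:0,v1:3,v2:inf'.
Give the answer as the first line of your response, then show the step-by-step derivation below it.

v0:32,v1:20,v2:inf,v3:inf,v4:30,v5:33,v6:0,v7:27,v8:25

step 1: dist = v0:inf,v1:20,v2:inf,v3:inf,v4:inf,v5:inf,v6:0,v7:inf,v8:inf
step 2: dist = v0:32,v1:20,v2:inf,v3:inf,v4:inf,v5:inf,v6:0,v7:27,v8:25
step 3: dist = v0:32,v1:20,v2:inf,v3:inf,v4:30,v5:inf,v6:0,v7:27,v8:25
step 4: dist = v0:32,v1:20,v2:inf,v3:inf,v4:30,v5:33,v6:0,v7:27,v8:25
step 5: dist = v0:32,v1:20,v2:inf,v3:inf,v4:30,v5:33,v6:0,v7:27,v8:25
step 6: dist = v0:32,v1:20,v2:inf,v3:inf,v4:30,v5:33,v6:0,v7:27,v8:25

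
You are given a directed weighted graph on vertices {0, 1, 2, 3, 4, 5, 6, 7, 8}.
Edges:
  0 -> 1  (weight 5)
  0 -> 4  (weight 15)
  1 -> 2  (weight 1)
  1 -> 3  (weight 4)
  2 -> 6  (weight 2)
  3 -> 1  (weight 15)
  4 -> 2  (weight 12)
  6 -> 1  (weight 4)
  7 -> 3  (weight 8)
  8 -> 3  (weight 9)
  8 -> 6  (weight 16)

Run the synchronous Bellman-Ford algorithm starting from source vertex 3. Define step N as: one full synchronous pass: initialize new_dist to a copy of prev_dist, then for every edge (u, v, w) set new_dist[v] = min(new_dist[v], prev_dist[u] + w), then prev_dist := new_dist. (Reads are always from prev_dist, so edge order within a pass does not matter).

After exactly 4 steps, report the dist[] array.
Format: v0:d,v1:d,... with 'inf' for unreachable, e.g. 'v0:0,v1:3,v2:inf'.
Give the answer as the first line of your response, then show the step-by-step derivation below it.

v0:inf,v1:15,v2:16,v3:0,v4:inf,v5:inf,v6:18,v7:inf,v8:inf

step 1: dist = v0:inf,v1:15,v2:inf,v3:0,v4:inf,v5:inf,v6:inf,v7:inf,v8:inf
step 2: dist = v0:inf,v1:15,v2:16,v3:0,v4:inf,v5:inf,v6:inf,v7:inf,v8:inf
step 3: dist = v0:inf,v1:15,v2:16,v3:0,v4:inf,v5:inf,v6:18,v7:inf,v8:inf
step 4: dist = v0:inf,v1:15,v2:16,v3:0,v4:inf,v5:inf,v6:18,v7:inf,v8:inf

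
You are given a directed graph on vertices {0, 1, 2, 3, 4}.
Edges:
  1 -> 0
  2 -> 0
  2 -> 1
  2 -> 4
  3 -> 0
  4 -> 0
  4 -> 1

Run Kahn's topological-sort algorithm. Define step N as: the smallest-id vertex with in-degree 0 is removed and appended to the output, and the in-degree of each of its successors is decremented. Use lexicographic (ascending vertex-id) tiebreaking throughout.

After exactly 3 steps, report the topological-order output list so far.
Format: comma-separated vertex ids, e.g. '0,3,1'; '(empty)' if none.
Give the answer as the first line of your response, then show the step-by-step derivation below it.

2,3,4

step 1: output 2; order=[2]; indeg=(3,1,0,0,0)
step 2: output 3; order=[2,3]; indeg=(2,1,0,0,0)
step 3: output 4; order=[2,3,4]; indeg=(1,0,0,0,0)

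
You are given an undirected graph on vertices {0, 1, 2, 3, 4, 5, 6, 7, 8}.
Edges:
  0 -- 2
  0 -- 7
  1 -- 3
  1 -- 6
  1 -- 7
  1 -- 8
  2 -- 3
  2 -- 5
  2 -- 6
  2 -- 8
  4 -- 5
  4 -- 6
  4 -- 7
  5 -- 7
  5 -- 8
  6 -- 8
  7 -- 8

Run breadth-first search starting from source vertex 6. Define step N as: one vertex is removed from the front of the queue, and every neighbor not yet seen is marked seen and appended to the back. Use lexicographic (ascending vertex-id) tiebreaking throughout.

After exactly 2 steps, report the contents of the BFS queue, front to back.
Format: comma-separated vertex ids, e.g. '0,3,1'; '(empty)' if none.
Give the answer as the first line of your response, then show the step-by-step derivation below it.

2,4,8,3,7

step 1: dequeue 6; queue=[1,2,4,8]; order=6
step 2: dequeue 1; queue=[2,4,8,3,7]; order=6,1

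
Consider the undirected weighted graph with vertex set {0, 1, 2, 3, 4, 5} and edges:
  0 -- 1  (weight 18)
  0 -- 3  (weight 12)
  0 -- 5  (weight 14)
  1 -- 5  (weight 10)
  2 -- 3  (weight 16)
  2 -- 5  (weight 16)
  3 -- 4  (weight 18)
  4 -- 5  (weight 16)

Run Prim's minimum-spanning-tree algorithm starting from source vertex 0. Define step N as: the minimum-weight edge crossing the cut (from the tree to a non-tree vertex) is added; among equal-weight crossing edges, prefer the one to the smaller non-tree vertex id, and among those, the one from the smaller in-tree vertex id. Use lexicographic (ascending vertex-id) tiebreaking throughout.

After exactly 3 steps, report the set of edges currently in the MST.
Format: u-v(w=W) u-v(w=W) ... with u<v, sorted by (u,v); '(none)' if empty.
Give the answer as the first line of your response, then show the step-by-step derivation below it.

0-3(w=12) 0-5(w=14) 1-5(w=10)

step 1: add edge 0-3 (w=12); MST = {0-3(w=12)}
step 2: add edge 0-5 (w=14); MST = {0-3(w=12) 0-5(w=14)}
step 3: add edge 1-5 (w=10); MST = {0-3(w=12) 0-5(w=14) 1-5(w=10)}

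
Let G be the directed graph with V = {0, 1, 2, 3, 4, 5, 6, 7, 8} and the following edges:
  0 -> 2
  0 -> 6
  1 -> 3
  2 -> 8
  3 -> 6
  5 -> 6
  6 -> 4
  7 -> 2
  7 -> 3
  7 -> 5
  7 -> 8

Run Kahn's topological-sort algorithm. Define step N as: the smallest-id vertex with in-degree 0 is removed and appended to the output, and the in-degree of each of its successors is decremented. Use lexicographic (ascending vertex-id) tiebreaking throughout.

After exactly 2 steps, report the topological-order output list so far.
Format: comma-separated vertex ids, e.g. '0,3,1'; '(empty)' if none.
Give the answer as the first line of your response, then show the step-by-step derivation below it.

0,1

step 1: output 0; order=[0]; indeg=(0,0,1,2,1,1,2,0,2)
step 2: output 1; order=[0,1]; indeg=(0,0,1,1,1,1,2,0,2)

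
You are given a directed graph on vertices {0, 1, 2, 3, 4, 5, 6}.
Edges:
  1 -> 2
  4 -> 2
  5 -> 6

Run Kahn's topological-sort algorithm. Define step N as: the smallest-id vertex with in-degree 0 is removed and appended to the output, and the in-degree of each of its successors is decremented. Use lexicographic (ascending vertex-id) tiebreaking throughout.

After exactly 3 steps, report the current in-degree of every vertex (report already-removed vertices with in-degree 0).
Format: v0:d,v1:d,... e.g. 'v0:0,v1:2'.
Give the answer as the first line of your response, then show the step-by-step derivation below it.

v0:0,v1:0,v2:1,v3:0,v4:0,v5:0,v6:1

step 1: output 0; order=[0]; indeg=(0,0,2,0,0,0,1)
step 2: output 1; order=[0,1]; indeg=(0,0,1,0,0,0,1)
step 3: output 3; order=[0,1,3]; indeg=(0,0,1,0,0,0,1)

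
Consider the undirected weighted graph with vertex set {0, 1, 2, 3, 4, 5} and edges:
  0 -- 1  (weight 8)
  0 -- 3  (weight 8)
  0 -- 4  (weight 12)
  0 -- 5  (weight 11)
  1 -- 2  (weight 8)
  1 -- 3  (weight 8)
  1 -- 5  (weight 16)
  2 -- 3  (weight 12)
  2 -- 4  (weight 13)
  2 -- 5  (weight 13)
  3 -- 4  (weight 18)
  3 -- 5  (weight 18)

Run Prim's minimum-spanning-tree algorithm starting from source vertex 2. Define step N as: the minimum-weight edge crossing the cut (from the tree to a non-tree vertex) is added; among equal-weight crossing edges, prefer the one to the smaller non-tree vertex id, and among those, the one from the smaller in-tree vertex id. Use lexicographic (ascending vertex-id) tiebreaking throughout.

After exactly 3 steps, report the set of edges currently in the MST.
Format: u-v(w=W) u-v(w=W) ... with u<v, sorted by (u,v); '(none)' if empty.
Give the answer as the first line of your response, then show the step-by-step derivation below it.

0-1(w=8) 0-3(w=8) 1-2(w=8)

step 1: add edge 1-2 (w=8); MST = {1-2(w=8)}
step 2: add edge 0-1 (w=8); MST = {0-1(w=8) 1-2(w=8)}
step 3: add edge 0-3 (w=8); MST = {0-1(w=8) 0-3(w=8) 1-2(w=8)}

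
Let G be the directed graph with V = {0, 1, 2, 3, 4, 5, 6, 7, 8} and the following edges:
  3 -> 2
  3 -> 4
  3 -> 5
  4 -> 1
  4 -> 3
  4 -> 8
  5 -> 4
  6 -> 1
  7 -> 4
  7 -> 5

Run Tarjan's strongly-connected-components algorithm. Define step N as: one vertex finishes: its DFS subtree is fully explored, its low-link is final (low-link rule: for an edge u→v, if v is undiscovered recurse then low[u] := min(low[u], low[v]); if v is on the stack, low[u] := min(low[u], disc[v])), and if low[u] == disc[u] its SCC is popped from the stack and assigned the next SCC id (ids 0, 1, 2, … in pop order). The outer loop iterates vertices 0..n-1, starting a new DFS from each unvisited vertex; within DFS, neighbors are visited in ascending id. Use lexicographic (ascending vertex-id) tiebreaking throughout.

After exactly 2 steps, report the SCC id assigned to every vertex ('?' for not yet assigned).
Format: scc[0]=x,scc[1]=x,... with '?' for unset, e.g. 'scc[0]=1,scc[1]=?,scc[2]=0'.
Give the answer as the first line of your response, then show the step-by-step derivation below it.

scc[0]=0,scc[1]=1,scc[2]=?,scc[3]=?,scc[4]=?,scc[5]=?,scc[6]=?,scc[7]=?,scc[8]=?

step 1: low=(low[0]=0,low[1]=?,low[2]=?,low[3]=?,low[4]=?,low[5]=?,low[6]=?,low[7]=?,low[8]=?); scc=(scc[0]=0,scc[1]=?,scc[2]=?,scc[3]=?,scc[4]=?,scc[5]=?,scc[6]=?,scc[7]=?,scc[8]=?)
step 2: low=(low[0]=0,low[1]=1,low[2]=?,low[3]=?,low[4]=?,low[5]=?,low[6]=?,low[7]=?,low[8]=?); scc=(scc[0]=0,scc[1]=1,scc[2]=?,scc[3]=?,scc[4]=?,scc[5]=?,scc[6]=?,scc[7]=?,scc[8]=?)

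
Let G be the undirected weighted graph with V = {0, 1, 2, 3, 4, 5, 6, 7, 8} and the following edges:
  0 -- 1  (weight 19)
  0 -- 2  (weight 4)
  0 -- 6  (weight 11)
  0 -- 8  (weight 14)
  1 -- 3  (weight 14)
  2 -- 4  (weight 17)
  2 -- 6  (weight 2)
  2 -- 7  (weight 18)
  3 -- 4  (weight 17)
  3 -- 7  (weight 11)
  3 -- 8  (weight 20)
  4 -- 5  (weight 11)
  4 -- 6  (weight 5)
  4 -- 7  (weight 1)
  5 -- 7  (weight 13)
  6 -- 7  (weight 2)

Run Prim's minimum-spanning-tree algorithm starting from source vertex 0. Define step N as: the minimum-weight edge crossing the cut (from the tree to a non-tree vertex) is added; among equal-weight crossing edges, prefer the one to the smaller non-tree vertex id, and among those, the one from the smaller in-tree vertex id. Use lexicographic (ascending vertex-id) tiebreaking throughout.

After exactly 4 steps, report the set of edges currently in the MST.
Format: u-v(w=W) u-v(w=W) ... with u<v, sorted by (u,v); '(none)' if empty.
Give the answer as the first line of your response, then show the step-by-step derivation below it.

0-2(w=4) 2-6(w=2) 4-7(w=1) 6-7(w=2)

step 1: add edge 0-2 (w=4); MST = {0-2(w=4)}
step 2: add edge 2-6 (w=2); MST = {0-2(w=4) 2-6(w=2)}
step 3: add edge 6-7 (w=2); MST = {0-2(w=4) 2-6(w=2) 6-7(w=2)}
step 4: add edge 4-7 (w=1); MST = {0-2(w=4) 2-6(w=2) 4-7(w=1) 6-7(w=2)}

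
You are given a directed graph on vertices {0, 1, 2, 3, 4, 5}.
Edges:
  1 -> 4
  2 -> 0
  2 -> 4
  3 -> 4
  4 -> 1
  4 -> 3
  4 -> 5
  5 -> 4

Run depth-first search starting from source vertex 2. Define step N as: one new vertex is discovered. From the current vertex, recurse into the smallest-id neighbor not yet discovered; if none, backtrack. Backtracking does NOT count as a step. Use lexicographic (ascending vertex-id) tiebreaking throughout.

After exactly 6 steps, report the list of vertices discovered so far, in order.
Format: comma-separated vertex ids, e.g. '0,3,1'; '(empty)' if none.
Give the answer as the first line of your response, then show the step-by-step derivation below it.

2,0,4,1,3,5

step 1: discover 2; path=2; order=2
step 2: discover 0; path=2>0; order=2,0
step 3: discover 4; path=2>4; order=2,0,4
step 4: discover 1; path=2>4>1; order=2,0,4,1
step 5: discover 3; path=2>4>3; order=2,0,4,1,3
step 6: discover 5; path=2>4>5; order=2,0,4,1,3,5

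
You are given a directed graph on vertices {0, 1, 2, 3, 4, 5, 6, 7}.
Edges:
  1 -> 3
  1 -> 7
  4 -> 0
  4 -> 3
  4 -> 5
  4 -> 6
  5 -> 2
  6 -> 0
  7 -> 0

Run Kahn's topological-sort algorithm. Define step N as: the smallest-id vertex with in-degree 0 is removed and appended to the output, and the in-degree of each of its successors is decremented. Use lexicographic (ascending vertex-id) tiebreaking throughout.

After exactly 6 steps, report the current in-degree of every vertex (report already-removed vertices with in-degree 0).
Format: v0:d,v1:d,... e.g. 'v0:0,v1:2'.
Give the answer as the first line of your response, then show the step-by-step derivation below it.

v0:1,v1:0,v2:0,v3:0,v4:0,v5:0,v6:0,v7:0

step 1: output 1; order=[1]; indeg=(3,0,1,1,0,1,1,0)
step 2: output 4; order=[1,4]; indeg=(2,0,1,0,0,0,0,0)
step 3: output 3; order=[1,4,3]; indeg=(2,0,1,0,0,0,0,0)
step 4: output 5; order=[1,4,3,5]; indeg=(2,0,0,0,0,0,0,0)
step 5: output 2; order=[1,4,3,5,2]; indeg=(2,0,0,0,0,0,0,0)
step 6: output 6; order=[1,4,3,5,2,6]; indeg=(1,0,0,0,0,0,0,0)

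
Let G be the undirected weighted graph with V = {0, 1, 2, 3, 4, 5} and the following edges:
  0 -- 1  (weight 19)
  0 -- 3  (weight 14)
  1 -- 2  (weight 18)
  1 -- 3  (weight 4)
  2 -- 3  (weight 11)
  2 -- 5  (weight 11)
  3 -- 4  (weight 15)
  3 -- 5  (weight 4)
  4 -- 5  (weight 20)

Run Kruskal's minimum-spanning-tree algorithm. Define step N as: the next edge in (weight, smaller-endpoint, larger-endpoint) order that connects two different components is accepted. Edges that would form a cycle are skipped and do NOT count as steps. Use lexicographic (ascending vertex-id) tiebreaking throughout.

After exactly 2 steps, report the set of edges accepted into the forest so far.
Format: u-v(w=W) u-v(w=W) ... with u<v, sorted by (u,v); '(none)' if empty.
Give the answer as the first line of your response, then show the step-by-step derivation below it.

1-3(w=4) 3-5(w=4)

step 1: add edge 1-3 (w=4); MST = {1-3(w=4)}
step 2: add edge 3-5 (w=4); MST = {1-3(w=4) 3-5(w=4)}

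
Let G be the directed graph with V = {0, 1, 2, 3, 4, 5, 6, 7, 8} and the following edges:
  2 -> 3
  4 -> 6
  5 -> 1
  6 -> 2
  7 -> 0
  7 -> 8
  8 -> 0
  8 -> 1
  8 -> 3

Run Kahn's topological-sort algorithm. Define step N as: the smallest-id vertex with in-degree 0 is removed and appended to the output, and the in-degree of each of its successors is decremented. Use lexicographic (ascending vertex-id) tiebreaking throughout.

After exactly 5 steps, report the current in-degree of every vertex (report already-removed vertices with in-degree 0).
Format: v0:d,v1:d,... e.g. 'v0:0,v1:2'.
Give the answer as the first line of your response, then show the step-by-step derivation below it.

v0:1,v1:1,v2:0,v3:1,v4:0,v5:0,v6:0,v7:0,v8:0

step 1: output 4; order=[4]; indeg=(2,2,1,2,0,0,0,0,1)
step 2: output 5; order=[4,5]; indeg=(2,1,1,2,0,0,0,0,1)
step 3: output 6; order=[4,5,6]; indeg=(2,1,0,2,0,0,0,0,1)
step 4: output 2; order=[4,5,6,2]; indeg=(2,1,0,1,0,0,0,0,1)
step 5: output 7; order=[4,5,6,2,7]; indeg=(1,1,0,1,0,0,0,0,0)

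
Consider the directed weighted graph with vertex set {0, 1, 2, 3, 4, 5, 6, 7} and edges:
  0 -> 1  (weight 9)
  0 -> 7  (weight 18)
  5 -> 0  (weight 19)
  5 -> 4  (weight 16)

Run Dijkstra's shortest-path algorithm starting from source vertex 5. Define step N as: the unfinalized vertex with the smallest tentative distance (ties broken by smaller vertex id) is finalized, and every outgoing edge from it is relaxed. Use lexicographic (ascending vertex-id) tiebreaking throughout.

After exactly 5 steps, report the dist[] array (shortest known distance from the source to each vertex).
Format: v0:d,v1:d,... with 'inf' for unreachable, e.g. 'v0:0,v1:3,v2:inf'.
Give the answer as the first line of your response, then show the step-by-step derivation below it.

v0:19,v1:28,v2:inf,v3:inf,v4:16,v5:0,v6:inf,v7:37

step 1: dist = v0:19,v1:inf,v2:inf,v3:inf,v4:16,v5:0,v6:inf,v7:inf
step 2: dist = v0:19,v1:inf,v2:inf,v3:inf,v4:16,v5:0,v6:inf,v7:inf
step 3: dist = v0:19,v1:28,v2:inf,v3:inf,v4:16,v5:0,v6:inf,v7:37
step 4: dist = v0:19,v1:28,v2:inf,v3:inf,v4:16,v5:0,v6:inf,v7:37
step 5: dist = v0:19,v1:28,v2:inf,v3:inf,v4:16,v5:0,v6:inf,v7:37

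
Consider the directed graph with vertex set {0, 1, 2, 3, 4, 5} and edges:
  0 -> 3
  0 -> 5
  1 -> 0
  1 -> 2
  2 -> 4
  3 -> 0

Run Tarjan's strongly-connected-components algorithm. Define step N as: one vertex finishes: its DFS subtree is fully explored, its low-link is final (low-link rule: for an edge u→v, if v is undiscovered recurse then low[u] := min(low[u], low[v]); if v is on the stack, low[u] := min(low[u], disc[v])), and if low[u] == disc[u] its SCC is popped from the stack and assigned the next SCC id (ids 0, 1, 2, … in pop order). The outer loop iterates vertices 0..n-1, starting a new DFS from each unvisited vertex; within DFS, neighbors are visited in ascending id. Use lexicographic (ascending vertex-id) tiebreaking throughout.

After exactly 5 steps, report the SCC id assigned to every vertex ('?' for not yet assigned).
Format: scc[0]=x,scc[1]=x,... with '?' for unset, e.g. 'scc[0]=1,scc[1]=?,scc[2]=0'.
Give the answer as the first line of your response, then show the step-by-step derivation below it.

scc[0]=1,scc[1]=?,scc[2]=3,scc[3]=1,scc[4]=2,scc[5]=0

step 1: low=(low[0]=0,low[1]=?,low[2]=?,low[3]=0,low[4]=?,low[5]=?); scc=(scc[0]=?,scc[1]=?,scc[2]=?,scc[3]=?,scc[4]=?,scc[5]=?)
step 2: low=(low[0]=0,low[1]=?,low[2]=?,low[3]=0,low[4]=?,low[5]=2); scc=(scc[0]=?,scc[1]=?,scc[2]=?,scc[3]=?,scc[4]=?,scc[5]=0)
step 3: low=(low[0]=0,low[1]=?,low[2]=?,low[3]=0,low[4]=?,low[5]=2); scc=(scc[0]=1,scc[1]=?,scc[2]=?,scc[3]=1,scc[4]=?,scc[5]=0)
step 4: low=(low[0]=0,low[1]=3,low[2]=4,low[3]=0,low[4]=5,low[5]=2); scc=(scc[0]=1,scc[1]=?,scc[2]=?,scc[3]=1,scc[4]=2,scc[5]=0)
step 5: low=(low[0]=0,low[1]=3,low[2]=4,low[3]=0,low[4]=5,low[5]=2); scc=(scc[0]=1,scc[1]=?,scc[2]=3,scc[3]=1,scc[4]=2,scc[5]=0)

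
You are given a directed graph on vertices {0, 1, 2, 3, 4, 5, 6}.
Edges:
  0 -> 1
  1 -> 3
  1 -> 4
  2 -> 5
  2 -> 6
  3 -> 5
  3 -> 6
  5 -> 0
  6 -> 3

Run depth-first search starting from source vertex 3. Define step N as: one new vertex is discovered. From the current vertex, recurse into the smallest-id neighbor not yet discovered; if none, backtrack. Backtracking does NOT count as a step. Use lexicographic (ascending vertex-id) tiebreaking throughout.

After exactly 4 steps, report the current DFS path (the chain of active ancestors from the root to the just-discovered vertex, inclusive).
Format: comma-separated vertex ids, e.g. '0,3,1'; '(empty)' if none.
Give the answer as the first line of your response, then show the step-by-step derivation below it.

3,5,0,1

step 1: discover 3; path=3; order=3
step 2: discover 5; path=3>5; order=3,5
step 3: discover 0; path=3>5>0; order=3,5,0
step 4: discover 1; path=3>5>0>1; order=3,5,0,1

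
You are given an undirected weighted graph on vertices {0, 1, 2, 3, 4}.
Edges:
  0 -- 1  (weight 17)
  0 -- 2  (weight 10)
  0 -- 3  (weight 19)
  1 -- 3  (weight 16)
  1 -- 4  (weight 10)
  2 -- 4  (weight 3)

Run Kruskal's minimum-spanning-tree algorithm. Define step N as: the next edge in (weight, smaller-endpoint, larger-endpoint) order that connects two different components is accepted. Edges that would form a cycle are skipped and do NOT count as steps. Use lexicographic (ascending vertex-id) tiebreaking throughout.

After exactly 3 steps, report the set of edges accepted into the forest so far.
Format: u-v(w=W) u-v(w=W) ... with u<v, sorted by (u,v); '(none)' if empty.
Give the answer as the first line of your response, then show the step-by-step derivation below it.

0-2(w=10) 1-4(w=10) 2-4(w=3)

step 1: add edge 2-4 (w=3); MST = {2-4(w=3)}
step 2: add edge 0-2 (w=10); MST = {0-2(w=10) 2-4(w=3)}
step 3: add edge 1-4 (w=10); MST = {0-2(w=10) 1-4(w=10) 2-4(w=3)}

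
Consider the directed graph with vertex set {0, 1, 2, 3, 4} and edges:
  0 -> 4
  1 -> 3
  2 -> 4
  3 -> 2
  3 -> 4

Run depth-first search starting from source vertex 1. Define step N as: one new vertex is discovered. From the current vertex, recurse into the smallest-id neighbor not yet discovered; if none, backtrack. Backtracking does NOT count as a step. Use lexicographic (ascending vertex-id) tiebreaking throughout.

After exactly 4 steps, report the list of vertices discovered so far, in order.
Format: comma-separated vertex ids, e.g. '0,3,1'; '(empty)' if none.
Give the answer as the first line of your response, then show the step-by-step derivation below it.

1,3,2,4

step 1: discover 1; path=1; order=1
step 2: discover 3; path=1>3; order=1,3
step 3: discover 2; path=1>3>2; order=1,3,2
step 4: discover 4; path=1>3>2>4; order=1,3,2,4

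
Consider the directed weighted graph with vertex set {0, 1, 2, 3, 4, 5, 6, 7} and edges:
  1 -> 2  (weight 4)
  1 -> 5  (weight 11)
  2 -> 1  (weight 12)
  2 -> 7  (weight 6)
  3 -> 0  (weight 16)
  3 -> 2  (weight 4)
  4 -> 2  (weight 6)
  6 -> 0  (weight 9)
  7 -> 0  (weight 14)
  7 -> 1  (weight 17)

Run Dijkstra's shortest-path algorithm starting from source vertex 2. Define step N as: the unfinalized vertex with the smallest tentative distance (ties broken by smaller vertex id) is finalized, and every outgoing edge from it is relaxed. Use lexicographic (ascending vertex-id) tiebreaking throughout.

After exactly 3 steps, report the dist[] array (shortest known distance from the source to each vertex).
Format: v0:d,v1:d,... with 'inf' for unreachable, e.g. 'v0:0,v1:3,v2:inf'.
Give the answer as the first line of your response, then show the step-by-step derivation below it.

v0:20,v1:12,v2:0,v3:inf,v4:inf,v5:23,v6:inf,v7:6

step 1: dist = v0:inf,v1:12,v2:0,v3:inf,v4:inf,v5:inf,v6:inf,v7:6
step 2: dist = v0:20,v1:12,v2:0,v3:inf,v4:inf,v5:inf,v6:inf,v7:6
step 3: dist = v0:20,v1:12,v2:0,v3:inf,v4:inf,v5:23,v6:inf,v7:6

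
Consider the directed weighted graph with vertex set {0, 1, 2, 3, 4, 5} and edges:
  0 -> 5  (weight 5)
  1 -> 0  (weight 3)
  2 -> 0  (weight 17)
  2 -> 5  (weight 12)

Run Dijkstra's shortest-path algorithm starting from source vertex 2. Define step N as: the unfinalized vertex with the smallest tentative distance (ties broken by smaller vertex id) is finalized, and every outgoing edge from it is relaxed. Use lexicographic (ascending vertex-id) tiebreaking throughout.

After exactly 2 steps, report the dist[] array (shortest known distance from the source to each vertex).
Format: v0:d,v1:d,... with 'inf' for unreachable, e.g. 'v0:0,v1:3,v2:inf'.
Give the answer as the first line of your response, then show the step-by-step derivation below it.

v0:17,v1:inf,v2:0,v3:inf,v4:inf,v5:12

step 1: dist = v0:17,v1:inf,v2:0,v3:inf,v4:inf,v5:12
step 2: dist = v0:17,v1:inf,v2:0,v3:inf,v4:inf,v5:12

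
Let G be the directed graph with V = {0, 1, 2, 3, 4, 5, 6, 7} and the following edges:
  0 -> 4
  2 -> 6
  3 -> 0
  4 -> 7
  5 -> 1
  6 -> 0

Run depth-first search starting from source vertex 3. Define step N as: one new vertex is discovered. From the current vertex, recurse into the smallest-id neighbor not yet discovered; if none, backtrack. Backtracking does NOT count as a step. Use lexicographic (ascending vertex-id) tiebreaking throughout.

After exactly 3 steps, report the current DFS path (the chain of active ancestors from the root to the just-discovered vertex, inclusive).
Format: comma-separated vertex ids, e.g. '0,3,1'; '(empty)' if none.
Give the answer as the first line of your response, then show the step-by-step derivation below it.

3,0,4

step 1: discover 3; path=3; order=3
step 2: discover 0; path=3>0; order=3,0
step 3: discover 4; path=3>0>4; order=3,0,4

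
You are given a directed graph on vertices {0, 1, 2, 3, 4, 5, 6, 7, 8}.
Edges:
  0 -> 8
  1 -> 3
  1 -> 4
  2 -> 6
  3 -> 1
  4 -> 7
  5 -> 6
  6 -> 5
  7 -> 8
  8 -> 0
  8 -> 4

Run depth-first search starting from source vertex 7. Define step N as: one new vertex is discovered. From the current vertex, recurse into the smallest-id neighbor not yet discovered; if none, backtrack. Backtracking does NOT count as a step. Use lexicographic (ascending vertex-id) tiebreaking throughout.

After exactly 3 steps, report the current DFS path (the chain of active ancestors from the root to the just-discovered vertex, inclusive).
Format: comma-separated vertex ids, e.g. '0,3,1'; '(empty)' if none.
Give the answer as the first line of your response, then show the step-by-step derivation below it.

7,8,0

step 1: discover 7; path=7; order=7
step 2: discover 8; path=7>8; order=7,8
step 3: discover 0; path=7>8>0; order=7,8,0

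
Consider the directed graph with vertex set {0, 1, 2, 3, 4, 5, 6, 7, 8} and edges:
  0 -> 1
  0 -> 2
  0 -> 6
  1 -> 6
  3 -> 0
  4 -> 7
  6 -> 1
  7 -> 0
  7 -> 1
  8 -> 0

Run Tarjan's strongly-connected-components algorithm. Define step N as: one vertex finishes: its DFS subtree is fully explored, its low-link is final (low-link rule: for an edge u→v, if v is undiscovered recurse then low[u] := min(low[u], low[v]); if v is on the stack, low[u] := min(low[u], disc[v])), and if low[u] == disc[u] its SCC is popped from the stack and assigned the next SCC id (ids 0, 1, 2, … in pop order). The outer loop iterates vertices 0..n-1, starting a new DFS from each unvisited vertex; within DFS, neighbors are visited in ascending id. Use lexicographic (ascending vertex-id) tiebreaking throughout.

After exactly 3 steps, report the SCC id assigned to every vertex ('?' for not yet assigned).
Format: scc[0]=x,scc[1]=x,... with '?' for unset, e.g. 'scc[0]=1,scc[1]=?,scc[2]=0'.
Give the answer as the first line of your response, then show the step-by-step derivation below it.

scc[0]=?,scc[1]=0,scc[2]=1,scc[3]=?,scc[4]=?,scc[5]=?,scc[6]=0,scc[7]=?,scc[8]=?

step 1: low=(low[0]=0,low[1]=1,low[2]=?,low[3]=?,low[4]=?,low[5]=?,low[6]=1,low[7]=?,low[8]=?); scc=(scc[0]=?,scc[1]=?,scc[2]=?,scc[3]=?,scc[4]=?,scc[5]=?,scc[6]=?,scc[7]=?,scc[8]=?)
step 2: low=(low[0]=0,low[1]=1,low[2]=?,low[3]=?,low[4]=?,low[5]=?,low[6]=1,low[7]=?,low[8]=?); scc=(scc[0]=?,scc[1]=0,scc[2]=?,scc[3]=?,scc[4]=?,scc[5]=?,scc[6]=0,scc[7]=?,scc[8]=?)
step 3: low=(low[0]=0,low[1]=1,low[2]=3,low[3]=?,low[4]=?,low[5]=?,low[6]=1,low[7]=?,low[8]=?); scc=(scc[0]=?,scc[1]=0,scc[2]=1,scc[3]=?,scc[4]=?,scc[5]=?,scc[6]=0,scc[7]=?,scc[8]=?)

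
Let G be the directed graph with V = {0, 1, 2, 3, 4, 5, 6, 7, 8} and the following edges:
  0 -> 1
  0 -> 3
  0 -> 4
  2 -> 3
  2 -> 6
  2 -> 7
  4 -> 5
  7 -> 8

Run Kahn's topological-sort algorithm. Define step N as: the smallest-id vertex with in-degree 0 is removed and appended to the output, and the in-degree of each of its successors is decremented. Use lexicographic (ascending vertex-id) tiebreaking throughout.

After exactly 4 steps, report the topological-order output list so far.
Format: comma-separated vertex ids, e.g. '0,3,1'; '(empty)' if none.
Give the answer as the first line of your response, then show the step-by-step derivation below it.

0,1,2,3

step 1: output 0; order=[0]; indeg=(0,0,0,1,0,1,1,1,1)
step 2: output 1; order=[0,1]; indeg=(0,0,0,1,0,1,1,1,1)
step 3: output 2; order=[0,1,2]; indeg=(0,0,0,0,0,1,0,0,1)
step 4: output 3; order=[0,1,2,3]; indeg=(0,0,0,0,0,1,0,0,1)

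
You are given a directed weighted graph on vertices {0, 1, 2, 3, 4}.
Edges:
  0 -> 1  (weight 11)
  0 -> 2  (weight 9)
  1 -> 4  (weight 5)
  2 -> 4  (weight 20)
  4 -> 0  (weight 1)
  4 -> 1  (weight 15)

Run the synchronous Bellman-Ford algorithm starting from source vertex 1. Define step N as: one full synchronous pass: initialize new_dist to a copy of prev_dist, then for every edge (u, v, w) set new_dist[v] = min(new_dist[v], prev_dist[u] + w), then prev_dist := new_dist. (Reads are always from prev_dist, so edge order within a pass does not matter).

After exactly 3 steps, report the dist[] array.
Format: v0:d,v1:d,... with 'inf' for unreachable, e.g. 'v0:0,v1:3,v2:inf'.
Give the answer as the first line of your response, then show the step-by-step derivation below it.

v0:6,v1:0,v2:15,v3:inf,v4:5

step 1: dist = v0:inf,v1:0,v2:inf,v3:inf,v4:5
step 2: dist = v0:6,v1:0,v2:inf,v3:inf,v4:5
step 3: dist = v0:6,v1:0,v2:15,v3:inf,v4:5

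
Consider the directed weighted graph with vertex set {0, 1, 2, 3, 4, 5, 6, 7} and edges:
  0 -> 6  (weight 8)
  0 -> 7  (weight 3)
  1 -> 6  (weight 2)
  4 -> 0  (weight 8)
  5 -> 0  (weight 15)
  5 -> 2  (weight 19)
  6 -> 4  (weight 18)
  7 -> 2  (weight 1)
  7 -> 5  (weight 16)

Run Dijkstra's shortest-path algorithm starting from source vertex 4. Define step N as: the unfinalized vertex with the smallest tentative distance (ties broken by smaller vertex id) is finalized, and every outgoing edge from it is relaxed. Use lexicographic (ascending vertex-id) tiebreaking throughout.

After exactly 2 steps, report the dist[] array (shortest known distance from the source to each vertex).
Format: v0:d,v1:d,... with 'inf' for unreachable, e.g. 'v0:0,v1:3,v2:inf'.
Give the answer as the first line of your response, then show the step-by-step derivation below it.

v0:8,v1:inf,v2:inf,v3:inf,v4:0,v5:inf,v6:16,v7:11

step 1: dist = v0:8,v1:inf,v2:inf,v3:inf,v4:0,v5:inf,v6:inf,v7:inf
step 2: dist = v0:8,v1:inf,v2:inf,v3:inf,v4:0,v5:inf,v6:16,v7:11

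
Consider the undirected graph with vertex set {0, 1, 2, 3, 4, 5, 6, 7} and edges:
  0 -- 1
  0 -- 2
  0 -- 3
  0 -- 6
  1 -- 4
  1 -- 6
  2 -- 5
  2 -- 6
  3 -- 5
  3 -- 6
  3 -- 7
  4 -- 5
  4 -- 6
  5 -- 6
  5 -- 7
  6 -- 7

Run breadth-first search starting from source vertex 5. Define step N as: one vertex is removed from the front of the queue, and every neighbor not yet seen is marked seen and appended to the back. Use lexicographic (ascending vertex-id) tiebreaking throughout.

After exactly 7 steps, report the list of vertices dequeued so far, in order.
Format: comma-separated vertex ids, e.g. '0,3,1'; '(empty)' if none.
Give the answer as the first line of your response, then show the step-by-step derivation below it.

5,2,3,4,6,7,0

step 1: dequeue 5; queue=[2,3,4,6,7]; order=5
step 2: dequeue 2; queue=[3,4,6,7,0]; order=5,2
step 3: dequeue 3; queue=[4,6,7,0]; order=5,2,3
step 4: dequeue 4; queue=[6,7,0,1]; order=5,2,3,4
step 5: dequeue 6; queue=[7,0,1]; order=5,2,3,4,6
step 6: dequeue 7; queue=[0,1]; order=5,2,3,4,6,7
step 7: dequeue 0; queue=[1]; order=5,2,3,4,6,7,0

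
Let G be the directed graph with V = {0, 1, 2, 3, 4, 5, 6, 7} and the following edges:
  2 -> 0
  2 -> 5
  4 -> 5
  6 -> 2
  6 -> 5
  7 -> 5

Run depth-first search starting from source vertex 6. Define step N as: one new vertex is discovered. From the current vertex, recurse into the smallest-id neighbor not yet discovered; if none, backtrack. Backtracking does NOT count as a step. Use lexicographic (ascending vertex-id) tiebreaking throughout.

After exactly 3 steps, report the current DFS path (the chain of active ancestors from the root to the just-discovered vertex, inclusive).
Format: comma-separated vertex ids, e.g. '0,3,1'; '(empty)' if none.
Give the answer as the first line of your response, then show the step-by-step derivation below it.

6,2,0

step 1: discover 6; path=6; order=6
step 2: discover 2; path=6>2; order=6,2
step 3: discover 0; path=6>2>0; order=6,2,0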